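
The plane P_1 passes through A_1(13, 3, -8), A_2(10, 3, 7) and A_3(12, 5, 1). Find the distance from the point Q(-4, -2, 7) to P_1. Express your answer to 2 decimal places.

10.95

A_1A_2 = (-3, 0, 15), A_1A_3 = (-1, 2, 9); a normal to P_1 is A_1A_2 × A_1A_3 = (-30, 12, -6).
Using A_1: P_1 has equation -30x + 12y - 6z = -306.
n·Q − d = (-30)·(-4) + (12)·(-2) + (-6)·(7) − (-306) = 360; |n| = √1080.
Distance = |360| / √1080 = 360/√1080 ≈ 10.95.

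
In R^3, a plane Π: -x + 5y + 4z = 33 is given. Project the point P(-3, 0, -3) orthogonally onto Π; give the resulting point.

Foot = P − λn with λ = (n·P − d)/|n|² = (-9 − 33)/42 = -1.
Foot = (-3, 0, -3) − (-1)·(-1, 5, 4) = (-4, 5, 1).

(-4, 5, 1)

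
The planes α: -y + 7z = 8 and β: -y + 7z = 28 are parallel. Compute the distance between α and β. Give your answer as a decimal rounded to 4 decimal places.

2.8284

Same normal n = (0, -1, 7) with |n| = √50; distance = |8 − 28| / |n| = 20/√50 ≈ 2.8284.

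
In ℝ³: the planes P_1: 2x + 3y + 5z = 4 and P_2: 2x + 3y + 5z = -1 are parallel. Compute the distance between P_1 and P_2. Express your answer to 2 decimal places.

0.81

Same normal n = (2, 3, 5) with |n| = √38; distance = |4 − (-1)| / |n| = 5/√38 ≈ 0.81.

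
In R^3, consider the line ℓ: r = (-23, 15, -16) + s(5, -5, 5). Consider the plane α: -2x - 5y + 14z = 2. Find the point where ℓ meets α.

(-8, 0, -1)

Substitute r = (-23, 15, -16) + t(5, -5, 5) into the plane: -253 + 85t = 2, so t = 3.
Intersection: (-23, 15, -16) + 3·(5, -5, 5) = (-8, 0, -1).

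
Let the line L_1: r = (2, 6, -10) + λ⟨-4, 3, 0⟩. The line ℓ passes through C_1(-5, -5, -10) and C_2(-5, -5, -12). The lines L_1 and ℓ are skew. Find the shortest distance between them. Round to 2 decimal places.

A direction vector for ℓ is C_2 − C_1 = (0, 0, -2).
Common perpendicular direction n = (-4, 3, 0) × (0, 0, -2) = (-6, -8, 0).
With w = (-5, -5, -10) − (2, 6, -10) = (-7, -11, 0), w · n = 130.
Distance = |w · n| / |n| = |130| / √100 ≈ 13.00.

13.00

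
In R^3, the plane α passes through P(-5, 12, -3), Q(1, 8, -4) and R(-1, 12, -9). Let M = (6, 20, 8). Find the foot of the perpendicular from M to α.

(-3, 8, 2)

PQ = (6, -4, -1), PR = (4, 0, -6); a normal to α is PQ × PR = (24, 32, 16).
Using P: α has equation 24x + 32y + 16z = 216.
Foot = M − λn with λ = (n·M − d)/|n|² = (912 − 216)/1856 = 3/8.
Foot = (6, 20, 8) − (3/8)·(24, 32, 16) = (-3, 8, 2).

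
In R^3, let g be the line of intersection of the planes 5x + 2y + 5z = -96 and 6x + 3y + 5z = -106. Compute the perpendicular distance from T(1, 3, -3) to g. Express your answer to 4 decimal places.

Direction of g: (5, 2, 5) × (6, 3, 5) = (-5, 5, 3).
A point on g: solving the two plane equations with x = -12 gives (-12, 2, -8).
Taking (-12, 2, -8) on g with direction v = (-5, 5, 3): w = T − (-12, 2, -8) = (13, 1, 5), and w × v = (-22, -64, 70).
Distance = |w × v| / |v| = √9480 / √59 ≈ 12.6759.

12.6759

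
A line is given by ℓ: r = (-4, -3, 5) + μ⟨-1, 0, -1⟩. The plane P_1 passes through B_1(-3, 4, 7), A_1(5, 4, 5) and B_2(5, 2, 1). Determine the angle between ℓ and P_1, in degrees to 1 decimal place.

23.1

B_1A_1 = (8, 0, -2), B_1B_2 = (8, -2, -6); a normal to P_1 is B_1A_1 × B_1B_2 = (-4, 32, -16).
Using B_1: P_1 has equation -4x + 32y - 16z = 28.
sin θ = |n·v| / (|n||v|) = |20| / (√1296 · √2) = 0.39284.
θ ≈ 23.1°.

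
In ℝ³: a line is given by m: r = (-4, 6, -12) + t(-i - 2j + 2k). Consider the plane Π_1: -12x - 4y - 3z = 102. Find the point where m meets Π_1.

(-7, 0, -6)

Substitute r = (-4, 6, -12) + t(-1, -2, 2) into the plane: 60 + 14t = 102, so t = 3.
Intersection: (-4, 6, -12) + 3·(-1, -2, 2) = (-7, 0, -6).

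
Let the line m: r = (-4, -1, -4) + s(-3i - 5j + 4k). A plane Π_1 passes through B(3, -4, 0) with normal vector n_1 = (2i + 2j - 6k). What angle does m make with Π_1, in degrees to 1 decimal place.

58.5

Π_1: n_1·r = n_1·B gives 2x + 2y - 6z = -2.
sin θ = |n·v| / (|n||v|) = |-40| / (√44 · √50) = 0.85280.
θ ≈ 58.5°.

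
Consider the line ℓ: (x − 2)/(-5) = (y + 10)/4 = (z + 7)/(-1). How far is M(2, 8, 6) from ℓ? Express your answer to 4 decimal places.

ℓ has direction (-5, 4, -1) through (2, -10, -7).
Taking (2, -10, -7) on ℓ with direction v = (-5, 4, -1): w = M − (2, -10, -7) = (0, 18, 13), and w × v = (-70, -65, 90).
Distance = |w × v| / |v| = √17225 / √42 ≈ 20.2514.

20.2514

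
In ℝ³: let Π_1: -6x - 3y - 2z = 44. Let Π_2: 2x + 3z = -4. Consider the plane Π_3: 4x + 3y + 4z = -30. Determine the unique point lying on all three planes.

(-5, -6, 2)

Solving the 3×3 linear system -6x - 3y - 2z = 44, 2x + 3z = -4, 4x + 3y + 4z = -30 (e.g. by elimination or Cramer's rule, determinant = 30) gives (-5, -6, 2).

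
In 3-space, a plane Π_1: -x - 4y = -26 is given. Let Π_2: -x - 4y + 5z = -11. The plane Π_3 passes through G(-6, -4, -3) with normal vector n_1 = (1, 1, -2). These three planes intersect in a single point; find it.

(-6, 8, 3)

Π_3: n_1·r = n_1·G gives x + y - 2z = -4.
Solving the 3×3 linear system -x - 4y = -26, -x - 4y + 5z = -11, x + y - 2z = -4 (e.g. by elimination or Cramer's rule, determinant = -15) gives (-6, 8, 3).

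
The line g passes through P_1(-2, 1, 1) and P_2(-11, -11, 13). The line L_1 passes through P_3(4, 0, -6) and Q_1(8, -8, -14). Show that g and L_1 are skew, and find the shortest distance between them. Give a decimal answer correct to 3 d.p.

1.476

A direction vector for g is P_2 − P_1 = (-9, -12, 12).
A direction vector for L_1 is Q_1 − P_3 = (4, -8, -8).
Common perpendicular direction n = (-9, -12, 12) × (4, -8, -8) = (192, -24, 120).
With w = (4, 0, -6) − (-2, 1, 1) = (6, -1, -7), w · n = 336.
Since n ≠ 0 the lines are not parallel, and w · n = 336 ≠ 0 so they do not intersect; hence they are skew.
Distance = |w · n| / |n| = |336| / √51840 ≈ 1.476.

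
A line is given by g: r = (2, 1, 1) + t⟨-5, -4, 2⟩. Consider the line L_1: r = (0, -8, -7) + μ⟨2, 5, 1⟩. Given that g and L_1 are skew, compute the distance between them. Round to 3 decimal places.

3.489

Common perpendicular direction n = (-5, -4, 2) × (2, 5, 1) = (-14, 9, -17).
With w = (0, -8, -7) − (2, 1, 1) = (-2, -9, -8), w · n = 83.
Distance = |w · n| / |n| = |83| / √566 ≈ 3.489.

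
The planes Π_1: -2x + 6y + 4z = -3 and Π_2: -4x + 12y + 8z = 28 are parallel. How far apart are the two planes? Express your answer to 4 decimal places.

2.2717

Rescale Π_2 by 1/2: -2x + 6y + 4z = 14. Then distance = |-3 − 14| / √56 ≈ 2.2717.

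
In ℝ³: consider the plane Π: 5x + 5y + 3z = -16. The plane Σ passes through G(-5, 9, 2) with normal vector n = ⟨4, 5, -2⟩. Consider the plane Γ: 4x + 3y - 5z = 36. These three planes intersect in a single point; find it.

(-2, 3, -7)

Σ: n·r = n·G gives 4x + 5y - 2z = 21.
Solving the 3×3 linear system 5x + 5y + 3z = -16, 4x + 5y - 2z = 21, 4x + 3y - 5z = 36 (e.g. by elimination or Cramer's rule, determinant = -59) gives (-2, 3, -7).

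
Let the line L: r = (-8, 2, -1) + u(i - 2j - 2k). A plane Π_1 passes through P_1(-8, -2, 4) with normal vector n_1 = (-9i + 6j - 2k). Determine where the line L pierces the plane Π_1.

Π_1: n_1·r = n_1·P_1 gives -9x + 6y - 2z = 52.
Substitute r = (-8, 2, -1) + t(1, -2, -2) into the plane: 86 + (-17)t = 52, so t = 2.
Intersection: (-8, 2, -1) + 2·(1, -2, -2) = (-6, -2, -5).

(-6, -2, -5)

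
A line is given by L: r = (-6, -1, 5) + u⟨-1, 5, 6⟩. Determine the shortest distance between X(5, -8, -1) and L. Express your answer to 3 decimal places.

9.877

Taking (-6, -1, 5) on L with direction v = (-1, 5, 6): w = X − (-6, -1, 5) = (11, -7, -6), and w × v = (-12, -60, 48).
Distance = |w × v| / |v| = √6048 / √62 ≈ 9.877.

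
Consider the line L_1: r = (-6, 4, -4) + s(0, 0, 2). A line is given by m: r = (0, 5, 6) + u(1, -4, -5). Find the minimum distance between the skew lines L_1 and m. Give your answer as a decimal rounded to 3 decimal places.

6.063

Common perpendicular direction n = (0, 0, 2) × (1, -4, -5) = (8, 2, 0).
With w = (0, 5, 6) − (-6, 4, -4) = (6, 1, 10), w · n = 50.
Distance = |w · n| / |n| = |50| / √68 ≈ 6.063.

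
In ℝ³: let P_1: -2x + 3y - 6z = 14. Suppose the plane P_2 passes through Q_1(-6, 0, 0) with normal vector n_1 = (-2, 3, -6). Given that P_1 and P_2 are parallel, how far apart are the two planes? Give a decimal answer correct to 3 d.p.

0.286

P_2: n_1·r = n_1·Q_1 gives -2x + 3y - 6z = 12.
Same normal n = (-2, 3, -6) with |n| = √49; distance = |14 − 12| / |n| = 2/√49 ≈ 0.286.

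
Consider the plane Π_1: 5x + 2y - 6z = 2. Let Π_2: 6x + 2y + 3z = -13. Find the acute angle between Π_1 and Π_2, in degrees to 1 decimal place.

73.5

cos θ = |n₁·n₂| / (|n₁||n₂|) = |16| / (√65 · √49).
θ = arccos(0.28351) ≈ 73.5°.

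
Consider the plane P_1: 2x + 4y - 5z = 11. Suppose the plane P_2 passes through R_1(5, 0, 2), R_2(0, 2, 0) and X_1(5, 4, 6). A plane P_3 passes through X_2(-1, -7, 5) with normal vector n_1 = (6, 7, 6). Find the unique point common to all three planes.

(0, -1, -3)

R_1R_2 = (-5, 2, -2), R_1X_1 = (0, 4, 4); a normal to P_2 is R_1R_2 × R_1X_1 = (16, 20, -20).
Using R_1: P_2 has equation 16x + 20y - 20z = 40.
P_3: n_1·r = n_1·X_2 gives 6x + 7y + 6z = -25.
Solving the 3×3 linear system 2x + 4y - 5z = 11, 16x + 20y - 20z = 40, 6x + 7y + 6z = -25 (e.g. by elimination or Cramer's rule, determinant = -304) gives (0, -1, -3).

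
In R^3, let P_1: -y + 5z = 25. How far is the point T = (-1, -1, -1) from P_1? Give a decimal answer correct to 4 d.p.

n·T − d = (0)·(-1) + (-1)·(-1) + (5)·(-1) − 25 = -29; |n| = √26.
Distance = |-29| / √26 = 29/√26 ≈ 5.6874.

5.6874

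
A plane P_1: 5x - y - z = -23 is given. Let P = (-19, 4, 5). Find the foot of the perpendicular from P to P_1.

(-4, 1, 2)

Foot = P − λn with λ = (n·P − d)/|n|² = (-104 − (-23))/27 = -3.
Foot = (-19, 4, 5) − (-3)·(5, -1, -1) = (-4, 1, 2).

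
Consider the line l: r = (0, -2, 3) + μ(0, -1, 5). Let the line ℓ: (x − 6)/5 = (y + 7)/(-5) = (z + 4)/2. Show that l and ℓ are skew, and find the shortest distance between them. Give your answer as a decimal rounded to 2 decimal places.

0.64

ℓ has direction (5, -5, 2) through (6, -7, -4).
Common perpendicular direction n = (0, -1, 5) × (5, -5, 2) = (23, 25, 5).
With w = (6, -7, -4) − (0, -2, 3) = (6, -5, -7), w · n = -22.
Since n ≠ 0 the lines are not parallel, and w · n = -22 ≠ 0 so they do not intersect; hence they are skew.
Distance = |w · n| / |n| = |-22| / √1179 ≈ 0.64.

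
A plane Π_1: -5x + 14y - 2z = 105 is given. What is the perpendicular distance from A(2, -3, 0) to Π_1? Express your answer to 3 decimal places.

10.467

n·A − d = (-5)·(2) + (14)·(-3) + (-2)·(0) − 105 = -157; |n| = √225.
Distance = |-157| / √225 = 157/√225 ≈ 10.467.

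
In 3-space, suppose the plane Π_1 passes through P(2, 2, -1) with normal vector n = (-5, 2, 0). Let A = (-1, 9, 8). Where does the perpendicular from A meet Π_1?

(4, 7, 8)

Π_1: n·r = n·P gives -5x + 2y = -6.
Foot = A − λn with λ = (n·A − d)/|n|² = (23 − (-6))/29 = 1.
Foot = (-1, 9, 8) − 1·(-5, 2, 0) = (4, 7, 8).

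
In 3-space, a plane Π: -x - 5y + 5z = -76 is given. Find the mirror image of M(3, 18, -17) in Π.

λ = (n·M − d)/|n|² = (-178 − (-76))/51 = -2.
Reflection = M − 2λn = (3, 18, -17) − (-4)·(-1, -5, 5) = (-1, -2, 3).

(-1, -2, 3)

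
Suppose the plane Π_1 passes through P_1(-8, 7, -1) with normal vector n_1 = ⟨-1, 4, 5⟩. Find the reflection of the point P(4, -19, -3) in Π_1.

(-2, 5, 27)

Π_1: n_1·r = n_1·P_1 gives -x + 4y + 5z = 31.
λ = (n·P − d)/|n|² = (-95 − 31)/42 = -3.
Reflection = P − 2λn = (4, -19, -3) − (-6)·(-1, 4, 5) = (-2, 5, 27).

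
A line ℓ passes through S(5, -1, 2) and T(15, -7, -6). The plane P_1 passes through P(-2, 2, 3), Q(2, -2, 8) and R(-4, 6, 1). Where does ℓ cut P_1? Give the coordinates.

(0, 2, 6)

A direction vector for ℓ is T − S = (10, -6, -8).
PQ = (4, -4, 5), PR = (-2, 4, -2); a normal to P_1 is PQ × PR = (-12, -2, 8).
Using P: P_1 has equation -12x - 2y + 8z = 44.
Substitute r = (5, -1, 2) + t(10, -6, -8) into the plane: -42 + (-172)t = 44, so t = -1/2.
Intersection: (5, -1, 2) + (-1/2)·(10, -6, -8) = (0, 2, 6).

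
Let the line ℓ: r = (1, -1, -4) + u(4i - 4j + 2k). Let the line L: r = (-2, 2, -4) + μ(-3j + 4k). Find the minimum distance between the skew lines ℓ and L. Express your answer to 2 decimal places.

Common perpendicular direction n = (4, -4, 2) × (0, -3, 4) = (-10, -16, -12).
With w = (-2, 2, -4) − (1, -1, -4) = (-3, 3, 0), w · n = -18.
Distance = |w · n| / |n| = |-18| / √500 ≈ 0.80.

0.80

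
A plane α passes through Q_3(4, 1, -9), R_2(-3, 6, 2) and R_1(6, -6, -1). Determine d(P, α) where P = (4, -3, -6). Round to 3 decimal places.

Q_3R_2 = (-7, 5, 11), Q_3R_1 = (2, -7, 8); a normal to α is Q_3R_2 × Q_3R_1 = (117, 78, 39).
Using Q_3: α has equation 117x + 78y + 39z = 195.
n·P − d = (117)·(4) + (78)·(-3) + (39)·(-6) − 195 = -195; |n| = √21294.
Distance = |-195| / √21294 = 195/√21294 ≈ 1.336.

1.336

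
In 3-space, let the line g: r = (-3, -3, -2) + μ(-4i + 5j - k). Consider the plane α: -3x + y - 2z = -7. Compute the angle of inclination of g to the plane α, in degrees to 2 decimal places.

sin θ = |n·v| / (|n||v|) = |19| / (√14 · √42) = 0.78355.
θ ≈ 51.59°.

51.59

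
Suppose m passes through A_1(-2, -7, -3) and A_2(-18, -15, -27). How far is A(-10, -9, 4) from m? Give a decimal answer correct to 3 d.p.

10.787

A direction vector for m is A_2 − A_1 = (-16, -8, -24).
Taking (-2, -7, -3) on m with direction v = (-16, -8, -24): w = A − (-2, -7, -3) = (-8, -2, 7), and w × v = (104, -304, 32).
Distance = |w × v| / |v| = √104256 / √896 ≈ 10.787.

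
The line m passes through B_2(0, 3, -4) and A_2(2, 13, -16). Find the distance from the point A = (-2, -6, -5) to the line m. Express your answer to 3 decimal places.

A direction vector for m is A_2 − B_2 = (2, 10, -12).
Taking (0, 3, -4) on m with direction v = (2, 10, -12): w = A − (0, 3, -4) = (-2, -9, -1), and w × v = (118, -26, -2).
Distance = |w × v| / |v| = √14604 / √248 ≈ 7.674.

7.674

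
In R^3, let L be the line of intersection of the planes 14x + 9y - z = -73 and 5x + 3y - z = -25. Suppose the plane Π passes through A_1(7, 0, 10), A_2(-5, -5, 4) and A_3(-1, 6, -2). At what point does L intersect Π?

(-6, 1, -2)

Direction of L: (14, 9, -1) × (5, 3, -1) = (-6, 9, -3).
A point on L: solving the two plane equations with x = -2 gives (-2, -5, 0).
A_1A_2 = (-12, -5, -6), A_1A_3 = (-8, 6, -12); a normal to Π is A_1A_2 × A_1A_3 = (96, -96, -112).
Using A_1: Π has equation 96x - 96y - 112z = -448.
Substitute r = (-2, -5, 0) + t(-6, 9, -3) into the plane: 288 + (-1104)t = -448, so t = 2/3.
Intersection: (-2, -5, 0) + (2/3)·(-6, 9, -3) = (-6, 1, -2).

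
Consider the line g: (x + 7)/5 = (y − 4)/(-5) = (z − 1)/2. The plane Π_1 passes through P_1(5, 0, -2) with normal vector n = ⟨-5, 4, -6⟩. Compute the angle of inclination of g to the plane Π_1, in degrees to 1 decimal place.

62.1

g has direction (5, -5, 2) through (-7, 4, 1).
Π_1: n·r = n·P_1 gives -5x + 4y - 6z = -13.
sin θ = |n·v| / (|n||v|) = |-57| / (√77 · √54) = 0.88396.
θ ≈ 62.1°.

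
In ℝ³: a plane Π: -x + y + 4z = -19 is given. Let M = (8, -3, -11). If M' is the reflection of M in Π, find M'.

(4, 1, 5)

λ = (n·M − d)/|n|² = (-55 − (-19))/18 = -2.
Reflection = M − 2λn = (8, -3, -11) − (-4)·(-1, 1, 4) = (4, 1, 5).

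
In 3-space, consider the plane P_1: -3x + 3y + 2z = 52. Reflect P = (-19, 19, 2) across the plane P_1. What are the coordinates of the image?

λ = (n·P − d)/|n|² = (118 − 52)/22 = 3.
Reflection = P − 2λn = (-19, 19, 2) − 6·(-3, 3, 2) = (-1, 1, -10).

(-1, 1, -10)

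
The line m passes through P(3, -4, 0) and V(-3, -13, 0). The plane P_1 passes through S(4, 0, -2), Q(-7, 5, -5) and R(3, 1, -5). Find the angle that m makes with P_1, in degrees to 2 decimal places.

A direction vector for m is V − P = (-6, -9, 0).
SQ = (-11, 5, -3), SR = (-1, 1, -3); a normal to P_1 is SQ × SR = (-12, -30, -6).
Using S: P_1 has equation -12x - 30y - 6z = -36.
sin θ = |n·v| / (|n||v|) = |342| / (√1080 · √117) = 0.96210.
θ ≈ 74.18°.

74.18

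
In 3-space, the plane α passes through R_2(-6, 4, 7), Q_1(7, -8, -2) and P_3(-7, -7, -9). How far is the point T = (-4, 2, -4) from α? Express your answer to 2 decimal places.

R_2Q_1 = (13, -12, -9), R_2P_3 = (-1, -11, -16); a normal to α is R_2Q_1 × R_2P_3 = (93, 217, -155).
Using R_2: α has equation 93x + 217y - 155z = -775.
n·T − d = (93)·(-4) + (217)·(2) + (-155)·(-4) − (-775) = 1457; |n| = √79763.
Distance = |1457| / √79763 = 1457/√79763 ≈ 5.16.

5.16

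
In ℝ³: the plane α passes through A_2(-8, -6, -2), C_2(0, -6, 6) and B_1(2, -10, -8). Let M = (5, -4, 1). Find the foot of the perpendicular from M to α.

A_2C_2 = (8, 0, 8), A_2B_1 = (10, -4, -6); a normal to α is A_2C_2 × A_2B_1 = (32, 128, -32).
Using A_2: α has equation 32x + 128y - 32z = -960.
Foot = M − λn with λ = (n·M − d)/|n|² = (-384 − (-960))/18432 = 1/32.
Foot = (5, -4, 1) − (1/32)·(32, 128, -32) = (4, -8, 2).

(4, -8, 2)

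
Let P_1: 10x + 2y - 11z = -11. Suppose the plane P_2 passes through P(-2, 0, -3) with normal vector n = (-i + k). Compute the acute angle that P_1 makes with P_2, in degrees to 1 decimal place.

P_2: n·r = n·P gives -x + z = -1.
cos θ = |n₁·n₂| / (|n₁||n₂|) = |-21| / (√225 · √2).
θ = arccos(0.98995) ≈ 8.1°.

8.1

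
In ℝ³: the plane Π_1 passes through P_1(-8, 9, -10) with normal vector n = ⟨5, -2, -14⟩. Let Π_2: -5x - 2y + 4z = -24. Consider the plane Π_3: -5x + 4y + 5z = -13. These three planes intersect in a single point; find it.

Π_1: n·r = n·P_1 gives 5x - 2y - 14z = 82.
Solving the 3×3 linear system 5x - 2y - 14z = 82, -5x - 2y + 4z = -24, -5x + 4y + 5z = -13 (e.g. by elimination or Cramer's rule, determinant = 280) gives (-2, 3, -7).

(-2, 3, -7)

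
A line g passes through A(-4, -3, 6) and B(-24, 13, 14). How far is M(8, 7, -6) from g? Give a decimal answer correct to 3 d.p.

A direction vector for g is B − A = (-20, 16, 8).
Taking (-4, -3, 6) on g with direction v = (-20, 16, 8): w = M − (-4, -3, 6) = (12, 10, -12), and w × v = (272, 144, 392).
Distance = |w × v| / |v| = √248384 / √720 ≈ 18.574.

18.574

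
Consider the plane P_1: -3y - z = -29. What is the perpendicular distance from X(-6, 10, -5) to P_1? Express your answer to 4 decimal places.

1.2649

n·X − d = (0)·(-6) + (-3)·(10) + (-1)·(-5) − (-29) = 4; |n| = √10.
Distance = |4| / √10 = 4/√10 ≈ 1.2649.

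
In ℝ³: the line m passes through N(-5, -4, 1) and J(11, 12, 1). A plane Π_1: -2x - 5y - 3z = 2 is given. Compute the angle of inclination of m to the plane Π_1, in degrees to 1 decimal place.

A direction vector for m is J − N = (16, 16, 0).
sin θ = |n·v| / (|n||v|) = |-112| / (√38 · √512) = 0.80296.
θ ≈ 53.4°.

53.4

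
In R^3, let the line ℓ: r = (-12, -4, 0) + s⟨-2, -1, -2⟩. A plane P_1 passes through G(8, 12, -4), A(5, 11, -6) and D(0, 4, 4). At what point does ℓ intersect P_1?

(-4, 0, 8)

GA = (-3, -1, -2), GD = (-8, -8, 8); a normal to P_1 is GA × GD = (-24, 40, 16).
Using G: P_1 has equation -24x + 40y + 16z = 224.
Substitute r = (-12, -4, 0) + t(-2, -1, -2) into the plane: 128 + (-24)t = 224, so t = -4.
Intersection: (-12, -4, 0) + (-4)·(-2, -1, -2) = (-4, 0, 8).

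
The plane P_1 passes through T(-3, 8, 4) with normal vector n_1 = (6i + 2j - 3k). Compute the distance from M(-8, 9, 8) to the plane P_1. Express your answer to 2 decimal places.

5.71

P_1: n_1·r = n_1·T gives 6x + 2y - 3z = -14.
n·M − d = (6)·(-8) + (2)·(9) + (-3)·(8) − (-14) = -40; |n| = √49.
Distance = |-40| / √49 = 40/√49 ≈ 5.71.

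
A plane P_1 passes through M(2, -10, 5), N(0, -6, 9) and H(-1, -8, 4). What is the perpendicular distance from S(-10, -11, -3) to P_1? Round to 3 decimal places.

4.677

MN = (-2, 4, 4), MH = (-3, 2, -1); a normal to P_1 is MN × MH = (-12, -14, 8).
Using M: P_1 has equation -12x - 14y + 8z = 156.
n·S − d = (-12)·(-10) + (-14)·(-11) + (8)·(-3) − 156 = 94; |n| = √404.
Distance = |94| / √404 = 94/√404 ≈ 4.677.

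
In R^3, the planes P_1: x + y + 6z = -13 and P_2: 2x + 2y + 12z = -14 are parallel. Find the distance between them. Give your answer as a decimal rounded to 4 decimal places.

Rescale P_2 by 1/2: x + y + 6z = -7. Then distance = |-13 − (-7)| / √38 ≈ 0.9733.

0.9733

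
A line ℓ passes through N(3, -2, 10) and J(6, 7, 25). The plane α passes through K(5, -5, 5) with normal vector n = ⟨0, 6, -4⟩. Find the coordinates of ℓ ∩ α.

(2, -5, 5)

A direction vector for ℓ is J − N = (3, 9, 15).
α: n·r = n·K gives 6y - 4z = -50.
Substitute r = (3, -2, 10) + t(3, 9, 15) into the plane: -52 + (-6)t = -50, so t = -1/3.
Intersection: (3, -2, 10) + (-1/3)·(3, 9, 15) = (2, -5, 5).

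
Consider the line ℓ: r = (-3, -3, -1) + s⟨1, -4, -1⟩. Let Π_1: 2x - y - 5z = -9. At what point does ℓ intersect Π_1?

(-4, 1, 0)

Substitute r = (-3, -3, -1) + t(1, -4, -1) into the plane: 2 + 11t = -9, so t = -1.
Intersection: (-3, -3, -1) + (-1)·(1, -4, -1) = (-4, 1, 0).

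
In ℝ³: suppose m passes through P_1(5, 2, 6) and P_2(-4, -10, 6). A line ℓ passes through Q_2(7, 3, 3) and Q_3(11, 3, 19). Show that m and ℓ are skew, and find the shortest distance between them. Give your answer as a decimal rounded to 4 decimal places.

1.5689

A direction vector for m is P_2 − P_1 = (-9, -12, 0).
A direction vector for ℓ is Q_3 − Q_2 = (4, 0, 16).
Common perpendicular direction n = (-9, -12, 0) × (4, 0, 16) = (-192, 144, 48).
With w = (7, 3, 3) − (5, 2, 6) = (2, 1, -3), w · n = -384.
Since n ≠ 0 the lines are not parallel, and w · n = -384 ≠ 0 so they do not intersect; hence they are skew.
Distance = |w · n| / |n| = |-384| / √59904 ≈ 1.5689.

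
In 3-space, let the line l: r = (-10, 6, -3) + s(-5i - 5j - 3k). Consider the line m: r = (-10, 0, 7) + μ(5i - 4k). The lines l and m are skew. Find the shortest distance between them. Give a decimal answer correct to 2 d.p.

9.70

Common perpendicular direction n = (-5, -5, -3) × (5, 0, -4) = (20, -35, 25).
With w = (-10, 0, 7) − (-10, 6, -3) = (0, -6, 10), w · n = 460.
Distance = |w · n| / |n| = |460| / √2250 ≈ 9.70.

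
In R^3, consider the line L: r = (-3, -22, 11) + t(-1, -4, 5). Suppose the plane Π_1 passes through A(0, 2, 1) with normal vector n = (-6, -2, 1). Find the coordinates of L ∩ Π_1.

(1, -6, -9)

Π_1: n·r = n·A gives -6x - 2y + z = -3.
Substitute r = (-3, -22, 11) + t(-1, -4, 5) into the plane: 73 + 19t = -3, so t = -4.
Intersection: (-3, -22, 11) + (-4)·(-1, -4, 5) = (1, -6, -9).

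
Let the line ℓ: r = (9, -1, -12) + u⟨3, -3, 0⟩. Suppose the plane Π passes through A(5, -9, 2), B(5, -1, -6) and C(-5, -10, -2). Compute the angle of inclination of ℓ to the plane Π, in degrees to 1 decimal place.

45.0

AB = (0, 8, -8), AC = (-10, -1, -4); a normal to Π is AB × AC = (-40, 80, 80).
Using A: Π has equation -40x + 80y + 80z = -760.
sin θ = |n·v| / (|n||v|) = |-360| / (√14400 · √18) = 0.70711.
θ ≈ 45.0°.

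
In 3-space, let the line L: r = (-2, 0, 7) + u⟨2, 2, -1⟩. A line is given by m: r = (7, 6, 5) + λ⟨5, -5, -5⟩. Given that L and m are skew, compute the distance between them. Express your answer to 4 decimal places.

Common perpendicular direction n = (2, 2, -1) × (5, -5, -5) = (-15, 5, -20).
With w = (7, 6, 5) − (-2, 0, 7) = (9, 6, -2), w · n = -65.
Distance = |w · n| / |n| = |-65| / √650 ≈ 2.5495.

2.5495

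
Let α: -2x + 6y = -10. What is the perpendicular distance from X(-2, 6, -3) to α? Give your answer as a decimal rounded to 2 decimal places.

n·X − d = (-2)·(-2) + (6)·(6) + (0)·(-3) − (-10) = 50; |n| = √40.
Distance = |50| / √40 = 50/√40 ≈ 7.91.

7.91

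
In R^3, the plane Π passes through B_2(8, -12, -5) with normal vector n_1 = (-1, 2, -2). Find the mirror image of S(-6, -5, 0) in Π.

(-2, -13, 8)

Π: n_1·r = n_1·B_2 gives -x + 2y - 2z = -22.
λ = (n·S − d)/|n|² = (-4 − (-22))/9 = 2.
Reflection = S − 2λn = (-6, -5, 0) − 4·(-1, 2, -2) = (-2, -13, 8).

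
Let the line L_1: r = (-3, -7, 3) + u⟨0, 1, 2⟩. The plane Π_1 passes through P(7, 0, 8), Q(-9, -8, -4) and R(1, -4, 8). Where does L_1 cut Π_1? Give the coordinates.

(-3, -6, 5)

PQ = (-16, -8, -12), PR = (-6, -4, 0); a normal to Π_1 is PQ × PR = (-48, 72, 16).
Using P: Π_1 has equation -48x + 72y + 16z = -208.
Substitute r = (-3, -7, 3) + t(0, 1, 2) into the plane: -312 + 104t = -208, so t = 1.
Intersection: (-3, -7, 3) + 1·(0, 1, 2) = (-3, -6, 5).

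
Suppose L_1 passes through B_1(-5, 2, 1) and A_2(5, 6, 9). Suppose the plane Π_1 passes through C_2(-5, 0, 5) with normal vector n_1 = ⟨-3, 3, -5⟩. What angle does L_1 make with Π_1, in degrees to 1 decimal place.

A direction vector for L_1 is A_2 − B_1 = (10, 4, 8).
Π_1: n_1·r = n_1·C_2 gives -3x + 3y - 5z = -10.
sin θ = |n·v| / (|n||v|) = |-58| / (√43 · √180) = 0.65926.
θ ≈ 41.2°.

41.2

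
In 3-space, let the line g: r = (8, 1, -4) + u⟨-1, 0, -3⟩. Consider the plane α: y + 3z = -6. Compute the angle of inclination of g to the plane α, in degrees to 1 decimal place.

64.2

sin θ = |n·v| / (|n||v|) = |-9| / (√10 · √10) = 0.90000.
θ ≈ 64.2°.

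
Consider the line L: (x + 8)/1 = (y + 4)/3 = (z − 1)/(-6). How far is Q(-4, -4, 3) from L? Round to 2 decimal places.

4.31

L has direction (1, 3, -6) through (-8, -4, 1).
Taking (-8, -4, 1) on L with direction v = (1, 3, -6): w = Q − (-8, -4, 1) = (4, 0, 2), and w × v = (-6, 26, 12).
Distance = |w × v| / |v| = √856 / √46 ≈ 4.31.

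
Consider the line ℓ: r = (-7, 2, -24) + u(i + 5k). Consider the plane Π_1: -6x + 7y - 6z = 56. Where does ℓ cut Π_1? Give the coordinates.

Substitute r = (-7, 2, -24) + t(1, 0, 5) into the plane: 200 + (-36)t = 56, so t = 4.
Intersection: (-7, 2, -24) + 4·(1, 0, 5) = (-3, 2, -4).

(-3, 2, -4)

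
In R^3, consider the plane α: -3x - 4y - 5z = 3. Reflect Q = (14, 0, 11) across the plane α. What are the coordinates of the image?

λ = (n·Q − d)/|n|² = (-97 − 3)/50 = -2.
Reflection = Q − 2λn = (14, 0, 11) − (-4)·(-3, -4, -5) = (2, -16, -9).

(2, -16, -9)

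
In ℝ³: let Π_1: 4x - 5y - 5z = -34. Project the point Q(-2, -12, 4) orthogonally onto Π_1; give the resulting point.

(-6, -7, 9)

Foot = Q − λn with λ = (n·Q − d)/|n|² = (32 − (-34))/66 = 1.
Foot = (-2, -12, 4) − 1·(4, -5, -5) = (-6, -7, 9).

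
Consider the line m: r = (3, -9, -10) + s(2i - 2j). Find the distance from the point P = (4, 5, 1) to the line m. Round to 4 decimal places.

Taking (3, -9, -10) on m with direction v = (2, -2, 0): w = P − (3, -9, -10) = (1, 14, 11), and w × v = (22, 22, -30).
Distance = |w × v| / |v| = √1868 / √8 ≈ 15.2807.

15.2807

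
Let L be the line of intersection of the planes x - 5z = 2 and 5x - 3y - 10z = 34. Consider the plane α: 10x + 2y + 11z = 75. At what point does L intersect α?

(7, -3, 1)

Direction of L: (1, 0, -5) × (5, -3, -10) = (-15, -15, -3).
A point on L: solving the two plane equations with x = 2 gives (2, -8, 0).
Substitute r = (2, -8, 0) + t(-15, -15, -3) into the plane: 4 + (-213)t = 75, so t = -1/3.
Intersection: (2, -8, 0) + (-1/3)·(-15, -15, -3) = (7, -3, 1).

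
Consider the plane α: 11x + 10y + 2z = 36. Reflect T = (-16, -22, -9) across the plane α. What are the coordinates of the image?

(28, 18, -1)

λ = (n·T − d)/|n|² = (-414 − 36)/225 = -2.
Reflection = T − 2λn = (-16, -22, -9) − (-4)·(11, 10, 2) = (28, 18, -1).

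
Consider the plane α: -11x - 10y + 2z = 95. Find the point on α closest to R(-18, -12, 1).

(-7, -2, -1)

Foot = R − λn with λ = (n·R − d)/|n|² = (320 − 95)/225 = 1.
Foot = (-18, -12, 1) − 1·(-11, -10, 2) = (-7, -2, -1).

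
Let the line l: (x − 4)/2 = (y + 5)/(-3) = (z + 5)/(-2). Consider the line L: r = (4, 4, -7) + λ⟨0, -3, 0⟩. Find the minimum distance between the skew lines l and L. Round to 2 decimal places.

1.41

l has direction (2, -3, -2) through (4, -5, -5).
Common perpendicular direction n = (2, -3, -2) × (0, -3, 0) = (-6, 0, -6).
With w = (4, 4, -7) − (4, -5, -5) = (0, 9, -2), w · n = 12.
Distance = |w · n| / |n| = |12| / √72 ≈ 1.41.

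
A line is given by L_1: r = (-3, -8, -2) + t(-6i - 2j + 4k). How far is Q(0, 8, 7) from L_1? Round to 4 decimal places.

18.5068

Taking (-3, -8, -2) on L_1 with direction v = (-6, -2, 4): w = Q − (-3, -8, -2) = (3, 16, 9), and w × v = (82, -66, 90).
Distance = |w × v| / |v| = √19180 / √56 ≈ 18.5068.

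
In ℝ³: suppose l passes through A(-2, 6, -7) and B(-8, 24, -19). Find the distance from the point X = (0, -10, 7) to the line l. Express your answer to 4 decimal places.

4.6291

A direction vector for l is B − A = (-6, 18, -12).
Taking (-2, 6, -7) on l with direction v = (-6, 18, -12): w = X − (-2, 6, -7) = (2, -16, 14), and w × v = (-60, -60, -60).
Distance = |w × v| / |v| = √10800 / √504 ≈ 4.6291.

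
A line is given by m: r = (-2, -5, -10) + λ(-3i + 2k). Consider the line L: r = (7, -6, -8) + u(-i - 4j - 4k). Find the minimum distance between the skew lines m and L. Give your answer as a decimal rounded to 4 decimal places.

5.4727

Common perpendicular direction n = (-3, 0, 2) × (-1, -4, -4) = (8, -14, 12).
With w = (7, -6, -8) − (-2, -5, -10) = (9, -1, 2), w · n = 110.
Distance = |w · n| / |n| = |110| / √404 ≈ 5.4727.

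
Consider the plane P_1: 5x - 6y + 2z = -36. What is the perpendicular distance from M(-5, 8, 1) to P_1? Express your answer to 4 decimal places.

4.3412

n·M − d = (5)·(-5) + (-6)·(8) + (2)·(1) − (-36) = -35; |n| = √65.
Distance = |-35| / √65 = 35/√65 ≈ 4.3412.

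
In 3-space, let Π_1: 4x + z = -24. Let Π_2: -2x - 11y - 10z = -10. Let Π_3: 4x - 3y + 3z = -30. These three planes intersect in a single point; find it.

Solving the 3×3 linear system 4x + z = -24, -2x - 11y - 10z = -10, 4x - 3y + 3z = -30 (e.g. by elimination or Cramer's rule, determinant = -202) gives (-6, 2, 0).

(-6, 2, 0)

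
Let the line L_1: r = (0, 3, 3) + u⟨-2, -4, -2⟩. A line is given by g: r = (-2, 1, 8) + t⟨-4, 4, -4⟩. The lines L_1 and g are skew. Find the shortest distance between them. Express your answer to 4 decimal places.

Common perpendicular direction n = (-2, -4, -2) × (-4, 4, -4) = (24, 0, -24).
With w = (-2, 1, 8) − (0, 3, 3) = (-2, -2, 5), w · n = -168.
Distance = |w · n| / |n| = |-168| / √1152 ≈ 4.9497.

4.9497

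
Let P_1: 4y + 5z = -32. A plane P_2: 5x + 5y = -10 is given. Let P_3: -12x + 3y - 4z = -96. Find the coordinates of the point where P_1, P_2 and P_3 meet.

(6, -8, 0)

Solving the 3×3 linear system 4y + 5z = -32, 5x + 5y = -10, -12x + 3y - 4z = -96 (e.g. by elimination or Cramer's rule, determinant = 455) gives (6, -8, 0).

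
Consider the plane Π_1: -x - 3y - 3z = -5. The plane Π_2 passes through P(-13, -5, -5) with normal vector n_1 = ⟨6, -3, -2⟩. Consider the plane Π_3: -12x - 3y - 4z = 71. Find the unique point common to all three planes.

(-7, 3, 1)

Π_2: n_1·r = n_1·P gives 6x - 3y - 2z = -53.
Solving the 3×3 linear system -x - 3y - 3z = -5, 6x - 3y - 2z = -53, -12x - 3y - 4z = 71 (e.g. by elimination or Cramer's rule, determinant = 12) gives (-7, 3, 1).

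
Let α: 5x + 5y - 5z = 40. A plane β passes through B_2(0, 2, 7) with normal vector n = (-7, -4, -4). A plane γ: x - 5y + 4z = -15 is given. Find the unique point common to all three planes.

β: n·r = n·B_2 gives -7x - 4y - 4z = -36.
Solving the 3×3 linear system 5x + 5y - 5z = 40, -7x - 4y - 4z = -36, x - 5y + 4z = -15 (e.g. by elimination or Cramer's rule, determinant = -255) gives (4, 3, -1).

(4, 3, -1)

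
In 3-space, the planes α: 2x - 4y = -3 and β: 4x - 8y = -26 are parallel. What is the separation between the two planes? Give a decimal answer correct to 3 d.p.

2.236

Rescale β by 1/2: 2x - 4y = -13. Then distance = |-3 − (-13)| / √20 ≈ 2.236.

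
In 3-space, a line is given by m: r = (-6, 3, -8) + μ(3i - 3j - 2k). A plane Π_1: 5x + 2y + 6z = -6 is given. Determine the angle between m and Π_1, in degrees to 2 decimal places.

4.55

sin θ = |n·v| / (|n||v|) = |-3| / (√65 · √22) = 0.07933.
θ ≈ 4.55°.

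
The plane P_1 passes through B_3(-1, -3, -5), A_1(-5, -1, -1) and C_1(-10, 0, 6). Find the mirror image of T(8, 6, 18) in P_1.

(-22, -18, 0)

B_3A_1 = (-4, 2, 4), B_3C_1 = (-9, 3, 11); a normal to P_1 is B_3A_1 × B_3C_1 = (10, 8, 6).
Using B_3: P_1 has equation 10x + 8y + 6z = -64.
λ = (n·T − d)/|n|² = (236 − (-64))/200 = 3/2.
Reflection = T − 2λn = (8, 6, 18) − 3·(10, 8, 6) = (-22, -18, 0).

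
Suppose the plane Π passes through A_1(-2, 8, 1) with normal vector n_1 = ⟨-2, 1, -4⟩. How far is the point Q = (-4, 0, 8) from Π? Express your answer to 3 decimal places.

Π: n_1·r = n_1·A_1 gives -2x + y - 4z = 8.
n·Q − d = (-2)·(-4) + (1)·(0) + (-4)·(8) − 8 = -32; |n| = √21.
Distance = |-32| / √21 = 32/√21 ≈ 6.983.

6.983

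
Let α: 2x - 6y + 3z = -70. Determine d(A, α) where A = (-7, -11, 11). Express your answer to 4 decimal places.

n·A − d = (2)·(-7) + (-6)·(-11) + (3)·(11) − (-70) = 155; |n| = √49.
Distance = |155| / √49 = 155/√49 ≈ 22.1429.

22.1429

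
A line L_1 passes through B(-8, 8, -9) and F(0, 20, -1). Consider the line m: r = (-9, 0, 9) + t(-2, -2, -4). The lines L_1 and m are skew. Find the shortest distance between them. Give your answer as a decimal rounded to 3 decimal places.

A direction vector for L_1 is F − B = (8, 12, 8).
Common perpendicular direction n = (8, 12, 8) × (-2, -2, -4) = (-32, 16, 8).
With w = (-9, 0, 9) − (-8, 8, -9) = (-1, -8, 18), w · n = 48.
Distance = |w · n| / |n| = |48| / √1344 ≈ 1.309.

1.309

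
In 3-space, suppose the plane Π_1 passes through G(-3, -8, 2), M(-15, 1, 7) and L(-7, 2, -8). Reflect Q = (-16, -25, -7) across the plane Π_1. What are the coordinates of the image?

GM = (-12, 9, 5), GL = (-4, 10, -10); a normal to Π_1 is GM × GL = (-140, -140, -84).
Using G: Π_1 has equation -140x - 140y - 84z = 1372.
λ = (n·Q − d)/|n|² = (6328 − 1372)/46256 = 3/28.
Reflection = Q − 2λn = (-16, -25, -7) − (3/14)·(-140, -140, -84) = (14, 5, 11).

(14, 5, 11)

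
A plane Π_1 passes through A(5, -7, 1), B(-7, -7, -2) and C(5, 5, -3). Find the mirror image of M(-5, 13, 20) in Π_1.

AB = (-12, 0, -3), AC = (0, 12, -4); a normal to Π_1 is AB × AC = (36, -48, -144).
Using A: Π_1 has equation 36x - 48y - 144z = 372.
λ = (n·M − d)/|n|² = (-3684 − 372)/24336 = -1/6.
Reflection = M − 2λn = (-5, 13, 20) − (-1/3)·(36, -48, -144) = (7, -3, -28).

(7, -3, -28)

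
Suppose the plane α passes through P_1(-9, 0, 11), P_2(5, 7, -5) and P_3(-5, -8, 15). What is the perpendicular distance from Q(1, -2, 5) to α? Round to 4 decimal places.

P_1P_2 = (14, 7, -16), P_1P_3 = (4, -8, 4); a normal to α is P_1P_2 × P_1P_3 = (-100, -120, -140).
Using P_1: α has equation -100x - 120y - 140z = -640.
n·Q − d = (-100)·(1) + (-120)·(-2) + (-140)·(5) − (-640) = 80; |n| = √44000.
Distance = |80| / √44000 = 80/√44000 ≈ 0.3814.

0.3814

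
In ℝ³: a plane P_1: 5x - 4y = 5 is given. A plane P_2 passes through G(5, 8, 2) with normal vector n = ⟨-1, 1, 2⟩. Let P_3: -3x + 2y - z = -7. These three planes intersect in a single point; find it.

P_2: n·r = n·G gives -x + y + 2z = 7.
Solving the 3×3 linear system 5x - 4y = 5, -x + y + 2z = 7, -3x + 2y - z = -7 (e.g. by elimination or Cramer's rule, determinant = 3) gives (1, 0, 4).

(1, 0, 4)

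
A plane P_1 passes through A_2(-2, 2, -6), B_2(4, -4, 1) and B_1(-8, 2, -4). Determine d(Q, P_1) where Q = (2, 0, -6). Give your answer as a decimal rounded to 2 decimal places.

0.91

A_2B_2 = (6, -6, 7), A_2B_1 = (-6, 0, 2); a normal to P_1 is A_2B_2 × A_2B_1 = (-12, -54, -36).
Using A_2: P_1 has equation -12x - 54y - 36z = 132.
n·Q − d = (-12)·(2) + (-54)·(0) + (-36)·(-6) − 132 = 60; |n| = √4356.
Distance = |60| / √4356 = 60/√4356 ≈ 0.91.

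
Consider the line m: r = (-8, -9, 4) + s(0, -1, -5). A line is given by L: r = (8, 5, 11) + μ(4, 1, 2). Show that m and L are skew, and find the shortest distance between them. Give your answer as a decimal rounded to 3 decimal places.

Common perpendicular direction n = (0, -1, -5) × (4, 1, 2) = (3, -20, 4).
With w = (8, 5, 11) − (-8, -9, 4) = (16, 14, 7), w · n = -204.
Since n ≠ 0 the lines are not parallel, and w · n = -204 ≠ 0 so they do not intersect; hence they are skew.
Distance = |w · n| / |n| = |-204| / √425 ≈ 9.895.

9.895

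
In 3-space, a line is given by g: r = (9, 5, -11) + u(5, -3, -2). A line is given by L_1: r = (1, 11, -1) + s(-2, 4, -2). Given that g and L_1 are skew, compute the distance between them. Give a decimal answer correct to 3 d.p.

4.619

Common perpendicular direction n = (5, -3, -2) × (-2, 4, -2) = (14, 14, 14).
With w = (1, 11, -1) − (9, 5, -11) = (-8, 6, 10), w · n = 112.
Distance = |w · n| / |n| = |112| / √588 ≈ 4.619.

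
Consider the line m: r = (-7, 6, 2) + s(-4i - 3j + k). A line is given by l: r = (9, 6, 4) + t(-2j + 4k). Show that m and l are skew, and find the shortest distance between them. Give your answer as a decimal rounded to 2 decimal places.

Common perpendicular direction n = (-4, -3, 1) × (0, -2, 4) = (-10, 16, 8).
With w = (9, 6, 4) − (-7, 6, 2) = (16, 0, 2), w · n = -144.
Since n ≠ 0 the lines are not parallel, and w · n = -144 ≠ 0 so they do not intersect; hence they are skew.
Distance = |w · n| / |n| = |-144| / √420 ≈ 7.03.

7.03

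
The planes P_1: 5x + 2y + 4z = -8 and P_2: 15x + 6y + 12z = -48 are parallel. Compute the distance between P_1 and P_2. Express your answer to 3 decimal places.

1.193

Rescale P_2 by 1/3: 5x + 2y + 4z = -16. Then distance = |-8 − (-16)| / √45 ≈ 1.193.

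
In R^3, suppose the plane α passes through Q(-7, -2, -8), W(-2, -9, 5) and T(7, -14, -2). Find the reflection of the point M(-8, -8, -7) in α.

QW = (5, -7, 13), QT = (14, -12, 6); a normal to α is QW × QT = (114, 152, 38).
Using Q: α has equation 114x + 152y + 38z = -1406.
λ = (n·M − d)/|n|² = (-2394 − (-1406))/37544 = -1/38.
Reflection = M − 2λn = (-8, -8, -7) − (-1/19)·(114, 152, 38) = (-2, 0, -5).

(-2, 0, -5)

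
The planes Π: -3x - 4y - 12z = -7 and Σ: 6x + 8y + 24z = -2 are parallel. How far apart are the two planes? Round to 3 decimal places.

Rescale Σ by 1/(-2): -3x - 4y - 12z = 1. Then distance = |-7 − 1| / √169 ≈ 0.615.

0.615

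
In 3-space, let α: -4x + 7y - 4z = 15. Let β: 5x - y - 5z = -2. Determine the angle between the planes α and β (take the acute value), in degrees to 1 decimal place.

cos θ = |n₁·n₂| / (|n₁||n₂|) = |-7| / (√81 · √51).
θ = arccos(0.10891) ≈ 83.7°.

83.7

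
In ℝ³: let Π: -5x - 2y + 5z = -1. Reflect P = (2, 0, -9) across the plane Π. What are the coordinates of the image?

(-8, -4, 1)

λ = (n·P − d)/|n|² = (-55 − (-1))/54 = -1.
Reflection = P − 2λn = (2, 0, -9) − (-2)·(-5, -2, 5) = (-8, -4, 1).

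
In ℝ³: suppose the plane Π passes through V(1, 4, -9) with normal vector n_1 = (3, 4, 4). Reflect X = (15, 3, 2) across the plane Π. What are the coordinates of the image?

(3, -13, -14)

Π: n_1·r = n_1·V gives 3x + 4y + 4z = -17.
λ = (n·X − d)/|n|² = (65 − (-17))/41 = 2.
Reflection = X − 2λn = (15, 3, 2) − 4·(3, 4, 4) = (3, -13, -14).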